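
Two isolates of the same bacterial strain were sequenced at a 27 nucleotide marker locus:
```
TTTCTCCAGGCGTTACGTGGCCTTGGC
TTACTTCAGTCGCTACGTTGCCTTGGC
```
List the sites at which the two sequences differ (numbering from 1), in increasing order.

3, 6, 10, 13, 19

Scanning 1-based: 3: T/A; 6: C/T; 10: G/T; 13: T/C; 19: G/T.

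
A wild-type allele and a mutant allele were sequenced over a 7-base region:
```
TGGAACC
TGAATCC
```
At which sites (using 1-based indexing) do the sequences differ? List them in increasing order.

3, 5

Scanning 1-based: 3: G/A; 5: A/T.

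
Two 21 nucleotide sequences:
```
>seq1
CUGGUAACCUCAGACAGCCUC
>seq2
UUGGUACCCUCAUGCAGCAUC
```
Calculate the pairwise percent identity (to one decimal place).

76.2%

Mismatches at positions 1, 7, 13, 14, 19 (1-based): 5 of 21.
Identical positions: 16/21 = 76.19% → 76.2%.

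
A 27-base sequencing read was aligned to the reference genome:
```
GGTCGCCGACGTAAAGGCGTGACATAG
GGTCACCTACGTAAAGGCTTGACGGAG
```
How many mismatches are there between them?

5

The sequences differ at sites 5, 8, 19, 24, 25 (1-based) — 5 in total.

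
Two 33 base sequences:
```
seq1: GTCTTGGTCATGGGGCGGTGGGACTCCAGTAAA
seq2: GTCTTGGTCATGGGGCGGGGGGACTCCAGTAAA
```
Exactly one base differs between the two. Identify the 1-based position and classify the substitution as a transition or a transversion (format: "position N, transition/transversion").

Position 19 changes T→G. T is a pyrimidine and G is a purine, so this is a transversion.

position 19, transversion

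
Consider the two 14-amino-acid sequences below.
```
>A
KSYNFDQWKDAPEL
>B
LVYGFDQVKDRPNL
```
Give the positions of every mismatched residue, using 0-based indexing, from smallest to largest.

Differences at position 0 (K→L), position 1 (S→V), position 3 (N→G), position 7 (W→V), position 10 (A→R), position 12 (E→N).

0, 1, 3, 7, 10, 12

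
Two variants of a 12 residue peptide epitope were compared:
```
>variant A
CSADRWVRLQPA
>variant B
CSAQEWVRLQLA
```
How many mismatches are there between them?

Comparing position by position, 3 residues differ: 4 (D/Q), 5 (R/E), 11 (P/L).

3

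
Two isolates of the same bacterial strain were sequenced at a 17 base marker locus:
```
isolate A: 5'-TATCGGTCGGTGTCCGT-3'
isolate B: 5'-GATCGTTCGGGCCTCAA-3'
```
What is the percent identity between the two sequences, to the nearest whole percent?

53%

8 positions differ (1, 6, 11, 12, 13, 14, 16, 17), so 9 of 17 match: 9/17 = 52.94%.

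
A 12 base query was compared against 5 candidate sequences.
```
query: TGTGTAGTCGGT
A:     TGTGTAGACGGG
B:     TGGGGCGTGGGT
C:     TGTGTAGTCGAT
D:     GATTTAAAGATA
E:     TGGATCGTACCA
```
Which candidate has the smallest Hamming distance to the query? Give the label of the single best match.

C

Hamming distances to query — A: 2; B: 4; C: 1; D: 9; E: 7.
Smallest is C with 1 mismatch.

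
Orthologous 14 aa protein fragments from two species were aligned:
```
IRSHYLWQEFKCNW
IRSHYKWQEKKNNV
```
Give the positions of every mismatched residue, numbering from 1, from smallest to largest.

6, 10, 12, 14

Scanning 1-based: 6: L/K; 10: F/K; 12: C/N; 14: W/V.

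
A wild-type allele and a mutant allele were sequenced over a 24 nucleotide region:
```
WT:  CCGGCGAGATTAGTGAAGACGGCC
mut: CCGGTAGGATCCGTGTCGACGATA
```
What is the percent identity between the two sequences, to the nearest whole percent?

Mismatches at positions 5, 6, 7, 11, 12, 16, 17, 22, 23, 24 (1-based): 10 of 24.
Identical positions: 14/24 = 58.33% → 58%.

58%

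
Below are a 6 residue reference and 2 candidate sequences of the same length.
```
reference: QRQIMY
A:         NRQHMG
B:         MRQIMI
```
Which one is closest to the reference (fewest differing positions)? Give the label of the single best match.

B

A differs at 3 positions; B differs at 2 positions. The closest is B.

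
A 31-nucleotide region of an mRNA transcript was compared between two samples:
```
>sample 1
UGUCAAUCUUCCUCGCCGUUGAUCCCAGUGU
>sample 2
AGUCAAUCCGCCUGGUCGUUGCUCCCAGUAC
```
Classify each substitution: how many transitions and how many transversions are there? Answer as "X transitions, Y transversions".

Transitions (purine↔purine or pyrimidine↔pyrimidine): 9 U→C, 16 C→U, 30 G→A, 31 U→C.
Transversions (purine↔pyrimidine): 1 U→A, 10 U→G, 14 C→G, 22 A→C.

4 transitions, 4 transversions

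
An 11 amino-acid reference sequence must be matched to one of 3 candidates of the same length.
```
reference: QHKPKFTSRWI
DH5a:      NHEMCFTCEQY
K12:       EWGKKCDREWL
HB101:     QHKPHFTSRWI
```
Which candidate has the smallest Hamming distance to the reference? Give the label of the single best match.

HB101

DH5a differs at 8 residues; K12 differs at 9 residues; HB101 differs at 1 residue. The closest is HB101.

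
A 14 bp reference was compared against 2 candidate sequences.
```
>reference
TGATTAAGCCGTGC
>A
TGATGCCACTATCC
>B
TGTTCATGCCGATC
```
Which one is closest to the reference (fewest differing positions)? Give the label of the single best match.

B

Hamming distances to reference — A: 7; B: 5.
Smallest is B with 5 mismatches.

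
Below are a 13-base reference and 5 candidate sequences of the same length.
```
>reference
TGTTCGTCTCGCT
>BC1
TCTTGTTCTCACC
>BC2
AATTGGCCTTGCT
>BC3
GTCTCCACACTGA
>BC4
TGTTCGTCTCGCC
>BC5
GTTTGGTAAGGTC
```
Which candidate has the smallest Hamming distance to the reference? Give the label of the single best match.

Hamming distances to reference — BC1: 5; BC2: 5; BC3: 9; BC4: 1; BC5: 8.
Smallest is BC4 with 1 mismatch.

BC4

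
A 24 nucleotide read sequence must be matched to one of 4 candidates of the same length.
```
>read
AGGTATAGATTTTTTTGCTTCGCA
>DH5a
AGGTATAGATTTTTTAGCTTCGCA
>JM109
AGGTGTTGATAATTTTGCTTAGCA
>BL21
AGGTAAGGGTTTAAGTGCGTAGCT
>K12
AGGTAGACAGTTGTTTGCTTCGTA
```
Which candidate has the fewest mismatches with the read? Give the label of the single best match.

Hamming distances to read — DH5a: 1; JM109: 5; BL21: 9; K12: 5.
Smallest is DH5a with 1 mismatch.

DH5a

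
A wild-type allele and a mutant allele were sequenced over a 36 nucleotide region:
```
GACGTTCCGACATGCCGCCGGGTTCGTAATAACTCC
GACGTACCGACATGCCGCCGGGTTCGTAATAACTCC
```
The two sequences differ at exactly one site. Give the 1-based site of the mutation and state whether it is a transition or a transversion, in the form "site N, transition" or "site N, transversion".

The sequences differ only at site 6: T→A (pyrimidine→purine), a transversion.

site 6, transversion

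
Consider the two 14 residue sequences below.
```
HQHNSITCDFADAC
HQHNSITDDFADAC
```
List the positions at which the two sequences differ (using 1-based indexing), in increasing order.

8

Scanning 1-based: 8: C/D.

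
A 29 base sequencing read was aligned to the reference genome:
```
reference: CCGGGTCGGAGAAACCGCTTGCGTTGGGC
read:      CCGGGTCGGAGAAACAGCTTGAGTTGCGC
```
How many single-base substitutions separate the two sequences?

3

Comparing position by position, 3 bases differ: 16 (C/A), 22 (C/A), 27 (G/C).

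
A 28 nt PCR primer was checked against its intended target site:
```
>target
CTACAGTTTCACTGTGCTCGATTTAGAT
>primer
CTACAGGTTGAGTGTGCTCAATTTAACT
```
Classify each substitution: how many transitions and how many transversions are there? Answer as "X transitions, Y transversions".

Transitions (purine↔purine or pyrimidine↔pyrimidine): 20 G→A, 26 G→A.
Transversions (purine↔pyrimidine): 7 T→G, 10 C→G, 12 C→G, 27 A→C.

2 transitions, 4 transversions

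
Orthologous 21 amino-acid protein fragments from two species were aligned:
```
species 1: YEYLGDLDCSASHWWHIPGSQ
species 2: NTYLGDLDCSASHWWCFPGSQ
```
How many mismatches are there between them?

The sequences differ at positions 1, 2, 16, 17 (1-based) — 4 in total.

4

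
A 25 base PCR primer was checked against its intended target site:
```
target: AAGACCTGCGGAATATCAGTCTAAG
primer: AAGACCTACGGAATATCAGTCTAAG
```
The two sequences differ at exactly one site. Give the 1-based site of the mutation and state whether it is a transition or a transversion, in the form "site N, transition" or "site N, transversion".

site 8, transition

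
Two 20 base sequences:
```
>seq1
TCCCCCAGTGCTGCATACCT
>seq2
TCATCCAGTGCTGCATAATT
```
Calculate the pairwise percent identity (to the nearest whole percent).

4 positions differ (3, 4, 18, 19), so 16 of 20 match: 16/20 = 80%.

80%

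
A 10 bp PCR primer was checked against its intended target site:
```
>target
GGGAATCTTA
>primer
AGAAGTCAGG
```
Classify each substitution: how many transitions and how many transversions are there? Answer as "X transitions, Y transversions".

4 transitions, 2 transversions

Mismatches (1-based):
position 1: G→A (purine→purine, transition)
position 3: G→A (purine→purine, transition)
position 5: A→G (purine→purine, transition)
position 8: T→A (pyrimidine→purine, transversion)
position 9: T→G (pyrimidine→purine, transversion)
position 10: A→G (purine→purine, transition)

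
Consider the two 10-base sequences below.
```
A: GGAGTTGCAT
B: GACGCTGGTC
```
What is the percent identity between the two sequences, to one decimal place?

40.0%

6 positions differ (2, 3, 5, 8, 9, 10), so 4 of 10 match: 4/10 = 40%.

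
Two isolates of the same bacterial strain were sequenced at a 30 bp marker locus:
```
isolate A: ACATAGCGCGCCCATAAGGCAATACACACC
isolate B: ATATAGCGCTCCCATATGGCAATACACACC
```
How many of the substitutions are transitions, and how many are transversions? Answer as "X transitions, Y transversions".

Mismatches (1-based):
site 2: C→T (pyrimidine→pyrimidine, transition)
site 10: G→T (purine→pyrimidine, transversion)
site 17: A→T (purine→pyrimidine, transversion)

1 transition, 2 transversions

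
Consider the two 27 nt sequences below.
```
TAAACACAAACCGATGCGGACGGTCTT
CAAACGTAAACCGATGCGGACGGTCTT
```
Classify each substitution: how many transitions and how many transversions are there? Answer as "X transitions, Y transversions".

3 transitions, 0 transversions

Transitions (purine↔purine or pyrimidine↔pyrimidine): 1 T→C, 6 A→G, 7 C→T.
Transversions (purine↔pyrimidine): none.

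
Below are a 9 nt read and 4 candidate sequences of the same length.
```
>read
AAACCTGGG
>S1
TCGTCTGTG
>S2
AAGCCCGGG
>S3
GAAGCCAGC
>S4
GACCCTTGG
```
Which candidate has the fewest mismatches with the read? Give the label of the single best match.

S1 differs at 5 bases; S2 differs at 2 bases; S3 differs at 5 bases; S4 differs at 3 bases. The closest is S2.

S2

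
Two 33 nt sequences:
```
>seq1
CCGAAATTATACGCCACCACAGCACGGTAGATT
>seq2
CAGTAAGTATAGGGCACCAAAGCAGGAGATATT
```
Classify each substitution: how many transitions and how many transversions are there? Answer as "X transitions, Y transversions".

1 transition, 9 transversions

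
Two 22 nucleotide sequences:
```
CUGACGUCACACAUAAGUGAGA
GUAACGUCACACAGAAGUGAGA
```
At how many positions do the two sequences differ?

The sequences differ at positions 1, 3, 14 (1-based) — 3 in total.

3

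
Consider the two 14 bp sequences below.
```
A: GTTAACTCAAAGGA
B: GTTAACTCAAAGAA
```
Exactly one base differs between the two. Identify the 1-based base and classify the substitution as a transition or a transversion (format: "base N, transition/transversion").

base 13, transition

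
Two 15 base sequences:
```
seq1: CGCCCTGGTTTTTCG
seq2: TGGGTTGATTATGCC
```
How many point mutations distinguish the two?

Comparing position by position, 8 bases differ: 1 (C/T), 3 (C/G), 4 (C/G), 5 (C/T), 8 (G/A), 11 (T/A), 13 (T/G), 15 (G/C).

8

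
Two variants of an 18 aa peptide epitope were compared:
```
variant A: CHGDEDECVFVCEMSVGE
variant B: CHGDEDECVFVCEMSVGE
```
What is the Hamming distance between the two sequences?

0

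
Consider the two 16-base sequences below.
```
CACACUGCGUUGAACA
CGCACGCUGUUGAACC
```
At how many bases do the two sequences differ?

The sequences differ at bases 2, 6, 7, 8, 16 (1-based) — 5 in total.

5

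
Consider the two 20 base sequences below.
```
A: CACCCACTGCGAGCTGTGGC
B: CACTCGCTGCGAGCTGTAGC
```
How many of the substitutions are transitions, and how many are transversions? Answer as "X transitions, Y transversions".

3 transitions, 0 transversions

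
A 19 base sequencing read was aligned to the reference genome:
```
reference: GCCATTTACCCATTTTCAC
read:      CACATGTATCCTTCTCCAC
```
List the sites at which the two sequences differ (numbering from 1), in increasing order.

1, 2, 6, 9, 12, 14, 16

Scanning 1-based: 1: G/C; 2: C/A; 6: T/G; 9: C/T; 12: A/T; 14: T/C; 16: T/C.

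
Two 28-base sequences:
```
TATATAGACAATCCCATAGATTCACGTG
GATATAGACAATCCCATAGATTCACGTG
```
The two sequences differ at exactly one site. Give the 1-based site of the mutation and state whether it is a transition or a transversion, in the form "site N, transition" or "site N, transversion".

site 1, transversion

The sequences differ only at site 1: T→G (pyrimidine→purine), a transversion.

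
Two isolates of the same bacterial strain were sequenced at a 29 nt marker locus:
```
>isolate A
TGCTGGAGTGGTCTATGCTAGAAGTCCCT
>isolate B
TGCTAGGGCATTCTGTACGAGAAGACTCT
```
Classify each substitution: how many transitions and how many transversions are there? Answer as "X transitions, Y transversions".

Mismatches (1-based):
position 5: G→A (purine→purine, transition)
position 7: A→G (purine→purine, transition)
position 9: T→C (pyrimidine→pyrimidine, transition)
position 10: G→A (purine→purine, transition)
position 11: G→T (purine→pyrimidine, transversion)
position 15: A→G (purine→purine, transition)
position 17: G→A (purine→purine, transition)
position 19: T→G (pyrimidine→purine, transversion)
position 25: T→A (pyrimidine→purine, transversion)
position 27: C→T (pyrimidine→pyrimidine, transition)

7 transitions, 3 transversions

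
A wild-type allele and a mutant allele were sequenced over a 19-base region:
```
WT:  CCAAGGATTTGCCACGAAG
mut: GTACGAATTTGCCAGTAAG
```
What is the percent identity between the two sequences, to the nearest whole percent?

68%

Mismatches at positions 1, 2, 4, 6, 15, 16 (1-based): 6 of 19.
Identical positions: 13/19 = 68.42% → 68%.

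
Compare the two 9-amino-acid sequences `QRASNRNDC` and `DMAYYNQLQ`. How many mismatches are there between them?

8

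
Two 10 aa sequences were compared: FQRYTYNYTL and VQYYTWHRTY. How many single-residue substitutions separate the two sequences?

6

Comparing position by position, 6 residues differ: 1 (F/V), 3 (R/Y), 6 (Y/W), 7 (N/H), 8 (Y/R), 10 (L/Y).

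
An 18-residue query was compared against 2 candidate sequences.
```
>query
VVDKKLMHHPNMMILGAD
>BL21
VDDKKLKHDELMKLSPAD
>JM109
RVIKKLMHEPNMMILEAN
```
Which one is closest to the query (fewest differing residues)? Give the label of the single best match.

JM109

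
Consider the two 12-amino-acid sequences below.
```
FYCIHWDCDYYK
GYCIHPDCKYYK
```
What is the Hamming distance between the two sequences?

3

The sequences differ at residues 1, 6, 9 (1-based) — 3 in total.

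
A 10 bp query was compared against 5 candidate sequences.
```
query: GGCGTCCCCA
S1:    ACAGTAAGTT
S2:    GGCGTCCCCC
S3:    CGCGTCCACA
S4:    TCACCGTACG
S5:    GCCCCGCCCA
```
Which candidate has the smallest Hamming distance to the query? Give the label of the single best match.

S2

Hamming distances to query — S1: 8; S2: 1; S3: 2; S4: 9; S5: 4.
Smallest is S2 with 1 mismatch.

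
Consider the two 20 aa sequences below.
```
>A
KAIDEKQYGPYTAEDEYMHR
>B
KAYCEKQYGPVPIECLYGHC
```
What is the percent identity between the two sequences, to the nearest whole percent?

55%

Mismatches at positions 3, 4, 11, 12, 13, 15, 16, 18, 20 (1-based): 9 of 20.
Identical positions: 11/20 = 55% → 55%.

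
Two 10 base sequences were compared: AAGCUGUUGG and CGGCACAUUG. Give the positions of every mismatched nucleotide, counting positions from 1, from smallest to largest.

1, 2, 5, 6, 7, 9

Differences at position 1 (A→C), position 2 (A→G), position 5 (U→A), position 6 (G→C), position 7 (U→A), position 9 (G→U).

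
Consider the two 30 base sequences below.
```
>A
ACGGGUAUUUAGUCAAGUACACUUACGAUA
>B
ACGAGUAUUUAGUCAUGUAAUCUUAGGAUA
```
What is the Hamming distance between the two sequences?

5

Mismatches (1-based): position 4: G→A; position 16: A→U; position 20: C→A; position 21: A→U; position 26: C→G.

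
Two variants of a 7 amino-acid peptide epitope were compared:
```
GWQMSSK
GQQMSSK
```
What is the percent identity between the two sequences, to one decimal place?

85.7%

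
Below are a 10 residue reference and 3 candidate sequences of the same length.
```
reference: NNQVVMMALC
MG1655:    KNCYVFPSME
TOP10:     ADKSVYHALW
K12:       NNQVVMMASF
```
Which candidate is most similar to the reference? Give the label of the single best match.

K12

MG1655 differs at 8 residues; TOP10 differs at 7 residues; K12 differs at 2 residues. The closest is K12.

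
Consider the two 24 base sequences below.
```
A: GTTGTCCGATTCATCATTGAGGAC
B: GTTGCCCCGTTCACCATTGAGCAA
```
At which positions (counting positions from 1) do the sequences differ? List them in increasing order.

Scanning 1-based: 5: T/C; 8: G/C; 9: A/G; 14: T/C; 22: G/C; 24: C/A.

5, 8, 9, 14, 22, 24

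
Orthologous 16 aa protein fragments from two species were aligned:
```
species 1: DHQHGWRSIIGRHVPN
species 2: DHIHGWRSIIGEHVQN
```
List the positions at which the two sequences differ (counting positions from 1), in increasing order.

Differences at position 3 (Q→I), position 12 (R→E), position 15 (P→Q).

3, 12, 15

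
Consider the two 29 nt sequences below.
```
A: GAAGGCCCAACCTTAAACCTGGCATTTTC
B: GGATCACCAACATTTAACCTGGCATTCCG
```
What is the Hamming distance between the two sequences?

9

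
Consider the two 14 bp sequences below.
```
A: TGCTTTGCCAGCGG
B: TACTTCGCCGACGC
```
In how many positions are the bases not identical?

Mismatches (1-based): position 2: G→A; position 6: T→C; position 10: A→G; position 11: G→A; position 14: G→C.

5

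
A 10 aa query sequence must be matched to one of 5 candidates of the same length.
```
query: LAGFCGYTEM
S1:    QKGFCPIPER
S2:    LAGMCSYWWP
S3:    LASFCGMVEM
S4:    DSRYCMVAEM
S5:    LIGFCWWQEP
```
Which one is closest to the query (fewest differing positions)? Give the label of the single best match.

Hamming distances to query — S1: 6; S2: 5; S3: 3; S4: 7; S5: 5.
Smallest is S3 with 3 mismatches.

S3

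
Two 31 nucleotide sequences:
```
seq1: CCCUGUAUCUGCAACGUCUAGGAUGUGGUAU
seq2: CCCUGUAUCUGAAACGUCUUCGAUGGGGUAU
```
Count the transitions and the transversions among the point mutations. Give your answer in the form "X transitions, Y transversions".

0 transitions, 4 transversions

Mismatches (1-based):
site 12: C→A (pyrimidine→purine, transversion)
site 20: A→U (purine→pyrimidine, transversion)
site 21: G→C (purine→pyrimidine, transversion)
site 26: U→G (pyrimidine→purine, transversion)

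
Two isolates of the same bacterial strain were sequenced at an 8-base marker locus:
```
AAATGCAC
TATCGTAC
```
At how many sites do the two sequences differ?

4

Mismatches (1-based): site 1: A→T; site 3: A→T; site 4: T→C; site 6: C→T.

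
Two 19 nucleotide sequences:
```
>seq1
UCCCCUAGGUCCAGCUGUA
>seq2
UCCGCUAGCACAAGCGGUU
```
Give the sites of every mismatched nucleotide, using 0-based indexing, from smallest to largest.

3, 8, 9, 11, 15, 18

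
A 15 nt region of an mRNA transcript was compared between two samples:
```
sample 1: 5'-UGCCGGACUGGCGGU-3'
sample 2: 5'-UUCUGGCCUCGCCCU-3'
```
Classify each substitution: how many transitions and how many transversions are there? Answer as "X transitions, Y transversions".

Transitions (purine↔purine or pyrimidine↔pyrimidine): 4 C→U.
Transversions (purine↔pyrimidine): 2 G→U, 7 A→C, 10 G→C, 13 G→C, 14 G→C.

1 transition, 5 transversions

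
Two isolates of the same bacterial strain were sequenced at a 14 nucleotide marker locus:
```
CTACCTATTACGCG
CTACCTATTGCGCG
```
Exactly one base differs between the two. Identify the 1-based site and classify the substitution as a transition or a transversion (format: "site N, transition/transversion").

The sequences differ only at site 10: A→G (purine→purine), a transition.

site 10, transition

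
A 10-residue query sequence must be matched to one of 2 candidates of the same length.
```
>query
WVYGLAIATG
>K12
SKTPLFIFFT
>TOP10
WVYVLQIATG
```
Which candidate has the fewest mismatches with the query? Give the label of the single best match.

K12 differs at 8 residues; TOP10 differs at 2 residues. The closest is TOP10.

TOP10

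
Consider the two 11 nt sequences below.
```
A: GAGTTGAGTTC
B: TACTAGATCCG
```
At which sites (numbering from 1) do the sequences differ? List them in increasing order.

1, 3, 5, 8, 9, 10, 11

Scanning 1-based: 1: G/T; 3: G/C; 5: T/A; 8: G/T; 9: T/C; 10: T/C; 11: C/G.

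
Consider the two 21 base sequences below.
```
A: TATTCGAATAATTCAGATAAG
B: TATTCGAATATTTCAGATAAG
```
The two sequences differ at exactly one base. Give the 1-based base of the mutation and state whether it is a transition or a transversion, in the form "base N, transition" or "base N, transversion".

base 11, transversion

The sequences differ only at base 11: A→T (purine→pyrimidine), a transversion.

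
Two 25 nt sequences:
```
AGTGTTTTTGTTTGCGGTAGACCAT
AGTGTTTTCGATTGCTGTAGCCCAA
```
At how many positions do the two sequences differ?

5

The sequences differ at positions 9, 11, 16, 21, 25 (1-based) — 5 in total.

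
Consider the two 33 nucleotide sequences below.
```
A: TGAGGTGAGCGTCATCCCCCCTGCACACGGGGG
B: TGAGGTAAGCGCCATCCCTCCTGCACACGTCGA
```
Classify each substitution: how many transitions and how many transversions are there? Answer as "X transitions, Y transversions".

4 transitions, 2 transversions

Transitions (purine↔purine or pyrimidine↔pyrimidine): 7 G→A, 12 T→C, 19 C→T, 33 G→A.
Transversions (purine↔pyrimidine): 30 G→T, 31 G→C.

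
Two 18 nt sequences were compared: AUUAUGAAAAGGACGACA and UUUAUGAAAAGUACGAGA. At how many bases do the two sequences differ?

Mismatches (1-based): base 1: A→U; base 12: G→U; base 17: C→G.

3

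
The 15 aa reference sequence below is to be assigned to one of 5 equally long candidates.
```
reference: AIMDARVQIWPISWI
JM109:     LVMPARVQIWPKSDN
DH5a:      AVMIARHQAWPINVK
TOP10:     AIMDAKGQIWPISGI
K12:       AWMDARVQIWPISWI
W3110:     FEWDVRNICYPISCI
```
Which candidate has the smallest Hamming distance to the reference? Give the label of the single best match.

K12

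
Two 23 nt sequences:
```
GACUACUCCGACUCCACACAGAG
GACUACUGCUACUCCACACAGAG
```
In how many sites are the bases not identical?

Comparing position by position, 2 sites differ: 8 (C/G), 10 (G/U).

2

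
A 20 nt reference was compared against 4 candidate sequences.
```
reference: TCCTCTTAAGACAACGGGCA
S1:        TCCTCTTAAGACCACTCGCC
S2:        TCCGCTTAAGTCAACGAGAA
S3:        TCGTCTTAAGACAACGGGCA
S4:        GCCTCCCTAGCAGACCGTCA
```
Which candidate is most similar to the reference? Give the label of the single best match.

Hamming distances to reference — S1: 4; S2: 4; S3: 1; S4: 9.
Smallest is S3 with 1 mismatch.

S3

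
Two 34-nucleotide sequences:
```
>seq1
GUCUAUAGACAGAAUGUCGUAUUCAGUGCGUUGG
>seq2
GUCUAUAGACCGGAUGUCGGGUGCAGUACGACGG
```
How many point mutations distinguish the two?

The sequences differ at bases 11, 13, 20, 21, 23, 28, 31, 32 (1-based) — 8 in total.

8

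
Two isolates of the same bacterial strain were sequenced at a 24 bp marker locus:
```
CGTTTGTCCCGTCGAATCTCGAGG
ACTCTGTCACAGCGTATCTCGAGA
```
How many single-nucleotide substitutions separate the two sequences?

Comparing position by position, 8 bases differ: 1 (C/A), 2 (G/C), 4 (T/C), 9 (C/A), 11 (G/A), 12 (T/G), 15 (A/T), 24 (G/A).

8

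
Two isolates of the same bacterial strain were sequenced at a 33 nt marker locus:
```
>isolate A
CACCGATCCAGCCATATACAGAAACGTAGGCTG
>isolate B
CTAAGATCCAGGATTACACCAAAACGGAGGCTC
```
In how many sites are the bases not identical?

Comparing position by position, 11 sites differ: 2 (A/T), 3 (C/A), 4 (C/A), 12 (C/G), 13 (C/A), 14 (A/T), 17 (T/C), 20 (A/C), 21 (G/A), 27 (T/G), 33 (G/C).

11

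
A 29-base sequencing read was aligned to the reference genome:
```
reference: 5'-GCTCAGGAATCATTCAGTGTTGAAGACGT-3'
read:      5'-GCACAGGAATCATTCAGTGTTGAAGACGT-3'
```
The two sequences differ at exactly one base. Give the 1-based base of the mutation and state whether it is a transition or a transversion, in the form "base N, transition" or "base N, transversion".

Base 3 changes T→A. T is a pyrimidine and A is a purine, so this is a transversion.

base 3, transversion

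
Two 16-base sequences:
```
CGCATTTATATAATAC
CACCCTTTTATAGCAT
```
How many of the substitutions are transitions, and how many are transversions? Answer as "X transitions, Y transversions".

5 transitions, 2 transversions

Mismatches (1-based):
site 2: G→A (purine→purine, transition)
site 4: A→C (purine→pyrimidine, transversion)
site 5: T→C (pyrimidine→pyrimidine, transition)
site 8: A→T (purine→pyrimidine, transversion)
site 13: A→G (purine→purine, transition)
site 14: T→C (pyrimidine→pyrimidine, transition)
site 16: C→T (pyrimidine→pyrimidine, transition)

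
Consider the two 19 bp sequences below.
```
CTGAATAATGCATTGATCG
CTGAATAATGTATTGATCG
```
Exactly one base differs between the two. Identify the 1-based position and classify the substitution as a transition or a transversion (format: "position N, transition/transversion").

position 11, transition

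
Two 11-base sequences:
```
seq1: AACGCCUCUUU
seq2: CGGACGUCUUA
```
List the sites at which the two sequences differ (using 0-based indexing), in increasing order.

0, 1, 2, 3, 5, 10

Differences at site 0 (A→C), site 1 (A→G), site 2 (C→G), site 3 (G→A), site 5 (C→G), site 10 (U→A).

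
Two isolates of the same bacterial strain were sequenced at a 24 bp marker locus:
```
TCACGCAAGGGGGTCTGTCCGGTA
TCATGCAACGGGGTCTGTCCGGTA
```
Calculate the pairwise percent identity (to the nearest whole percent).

92%

Mismatches at positions 4, 9 (1-based): 2 of 24.
Identical positions: 22/24 = 91.67% → 92%.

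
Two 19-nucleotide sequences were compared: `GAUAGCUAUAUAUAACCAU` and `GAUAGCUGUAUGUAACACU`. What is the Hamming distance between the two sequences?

4

The sequences differ at bases 8, 12, 17, 18 (1-based) — 4 in total.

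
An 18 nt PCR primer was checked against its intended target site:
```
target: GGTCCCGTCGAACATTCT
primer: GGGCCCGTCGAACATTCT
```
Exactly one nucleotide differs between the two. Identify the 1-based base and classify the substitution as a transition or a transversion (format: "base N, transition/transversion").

base 3, transversion

Base 3 changes T→G. T is a pyrimidine and G is a purine, so this is a transversion.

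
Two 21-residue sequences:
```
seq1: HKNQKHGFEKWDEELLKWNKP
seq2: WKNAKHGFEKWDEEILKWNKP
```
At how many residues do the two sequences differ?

Comparing position by position, 3 residues differ: 1 (H/W), 4 (Q/A), 15 (L/I).

3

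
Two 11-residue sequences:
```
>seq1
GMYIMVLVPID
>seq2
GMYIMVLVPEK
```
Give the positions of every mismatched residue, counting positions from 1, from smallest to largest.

Differences at position 10 (I→E), position 11 (D→K).

10, 11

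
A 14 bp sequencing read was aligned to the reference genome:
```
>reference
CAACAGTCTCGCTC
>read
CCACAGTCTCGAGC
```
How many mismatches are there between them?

Comparing position by position, 3 sites differ: 2 (A/C), 12 (C/A), 13 (T/G).

3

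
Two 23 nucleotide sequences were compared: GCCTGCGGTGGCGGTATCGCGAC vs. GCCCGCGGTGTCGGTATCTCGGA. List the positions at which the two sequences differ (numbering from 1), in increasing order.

Scanning 1-based: 4: T/C; 11: G/T; 19: G/T; 22: A/G; 23: C/A.

4, 11, 19, 22, 23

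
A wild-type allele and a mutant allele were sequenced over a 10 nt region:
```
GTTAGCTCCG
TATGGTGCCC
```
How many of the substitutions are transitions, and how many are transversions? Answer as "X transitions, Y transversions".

Mismatches (1-based):
base 1: G→T (purine→pyrimidine, transversion)
base 2: T→A (pyrimidine→purine, transversion)
base 4: A→G (purine→purine, transition)
base 6: C→T (pyrimidine→pyrimidine, transition)
base 7: T→G (pyrimidine→purine, transversion)
base 10: G→C (purine→pyrimidine, transversion)

2 transitions, 4 transversions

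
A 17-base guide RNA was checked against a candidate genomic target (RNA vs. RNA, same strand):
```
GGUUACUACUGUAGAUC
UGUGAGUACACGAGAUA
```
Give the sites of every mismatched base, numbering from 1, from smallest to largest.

1, 4, 6, 10, 11, 12, 17

Scanning 1-based: 1: G/U; 4: U/G; 6: C/G; 10: U/A; 11: G/C; 12: U/G; 17: C/A.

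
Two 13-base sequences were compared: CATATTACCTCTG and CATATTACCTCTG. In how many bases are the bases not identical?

0

The two sequences are identical at every position.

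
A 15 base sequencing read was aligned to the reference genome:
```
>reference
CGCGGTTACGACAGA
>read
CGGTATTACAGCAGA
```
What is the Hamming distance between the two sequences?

The sequences differ at sites 3, 4, 5, 10, 11 (1-based) — 5 in total.

5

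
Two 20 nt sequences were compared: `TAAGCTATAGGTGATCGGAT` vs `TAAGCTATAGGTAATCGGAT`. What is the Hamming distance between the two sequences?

Comparing position by position, 1 position differs: 13 (G/A).

1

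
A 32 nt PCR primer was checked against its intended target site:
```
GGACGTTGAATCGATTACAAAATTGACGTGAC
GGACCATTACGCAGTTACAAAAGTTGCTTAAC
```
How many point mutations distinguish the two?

Comparing position by position, 12 bases differ: 5 (G/C), 6 (T/A), 8 (G/T), 10 (A/C), 11 (T/G), 13 (G/A), 14 (A/G), 23 (T/G), 25 (G/T), 26 (A/G), 28 (G/T), 30 (G/A).

12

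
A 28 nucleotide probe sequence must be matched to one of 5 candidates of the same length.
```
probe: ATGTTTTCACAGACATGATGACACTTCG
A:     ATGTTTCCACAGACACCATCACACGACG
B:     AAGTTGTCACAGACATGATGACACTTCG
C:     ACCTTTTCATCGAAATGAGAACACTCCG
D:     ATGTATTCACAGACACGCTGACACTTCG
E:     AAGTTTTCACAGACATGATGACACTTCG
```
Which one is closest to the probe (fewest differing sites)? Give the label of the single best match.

E

Hamming distances to probe — A: 6; B: 2; C: 8; D: 3; E: 1.
Smallest is E with 1 mismatch.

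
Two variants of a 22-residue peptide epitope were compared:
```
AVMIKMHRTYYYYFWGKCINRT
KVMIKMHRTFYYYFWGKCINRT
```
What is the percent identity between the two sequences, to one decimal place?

90.9%

2 positions differ (1, 10), so 20 of 22 match: 20/22 = 90.91%.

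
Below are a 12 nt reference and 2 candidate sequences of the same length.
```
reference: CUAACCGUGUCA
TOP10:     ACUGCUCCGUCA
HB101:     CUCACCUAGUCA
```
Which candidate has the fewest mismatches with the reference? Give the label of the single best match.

TOP10 differs at 7 positions; HB101 differs at 3 positions. The closest is HB101.

HB101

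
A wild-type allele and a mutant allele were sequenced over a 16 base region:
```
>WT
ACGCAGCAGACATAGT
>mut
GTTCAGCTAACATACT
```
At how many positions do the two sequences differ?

6

The sequences differ at positions 1, 2, 3, 8, 9, 15 (1-based) — 6 in total.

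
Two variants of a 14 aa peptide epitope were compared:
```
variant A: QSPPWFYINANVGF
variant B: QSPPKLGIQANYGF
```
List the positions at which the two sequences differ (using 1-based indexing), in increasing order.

Scanning 1-based: 5: W/K; 6: F/L; 7: Y/G; 9: N/Q; 12: V/Y.

5, 6, 7, 9, 12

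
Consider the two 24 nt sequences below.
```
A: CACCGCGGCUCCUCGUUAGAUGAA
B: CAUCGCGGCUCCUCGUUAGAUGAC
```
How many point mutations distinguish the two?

Comparing position by position, 2 sites differ: 3 (C/U), 24 (A/C).

2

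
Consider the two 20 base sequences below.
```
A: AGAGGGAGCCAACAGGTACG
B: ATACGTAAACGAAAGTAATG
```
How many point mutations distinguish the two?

Comparing position by position, 10 bases differ: 2 (G/T), 4 (G/C), 6 (G/T), 8 (G/A), 9 (C/A), 11 (A/G), 13 (C/A), 16 (G/T), 17 (T/A), 19 (C/T).

10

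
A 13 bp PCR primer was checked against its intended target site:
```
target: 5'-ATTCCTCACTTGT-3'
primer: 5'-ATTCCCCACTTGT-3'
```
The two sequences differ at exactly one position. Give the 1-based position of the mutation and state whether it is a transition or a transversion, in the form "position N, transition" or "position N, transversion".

Position 6 changes T→C. T is a pyrimidine and C is a pyrimidine, so this is a transition.

position 6, transition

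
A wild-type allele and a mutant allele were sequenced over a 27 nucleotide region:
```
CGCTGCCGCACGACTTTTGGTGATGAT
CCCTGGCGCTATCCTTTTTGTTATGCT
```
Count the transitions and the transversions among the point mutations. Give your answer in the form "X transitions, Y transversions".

0 transitions, 9 transversions

Transitions (purine↔purine or pyrimidine↔pyrimidine): none.
Transversions (purine↔pyrimidine): 2 G→C, 6 C→G, 10 A→T, 11 C→A, 12 G→T, 13 A→C, 19 G→T, 22 G→T, 26 A→C.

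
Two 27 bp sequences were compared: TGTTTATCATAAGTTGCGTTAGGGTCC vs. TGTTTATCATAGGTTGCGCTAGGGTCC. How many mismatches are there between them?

2

The sequences differ at sites 12, 19 (1-based) — 2 in total.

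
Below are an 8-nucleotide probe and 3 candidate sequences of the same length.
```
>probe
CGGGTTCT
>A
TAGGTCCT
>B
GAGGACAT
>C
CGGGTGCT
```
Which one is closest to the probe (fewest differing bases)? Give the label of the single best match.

C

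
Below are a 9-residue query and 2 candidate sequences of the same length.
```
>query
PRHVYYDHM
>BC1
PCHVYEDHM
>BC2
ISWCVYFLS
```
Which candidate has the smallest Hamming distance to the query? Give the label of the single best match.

BC1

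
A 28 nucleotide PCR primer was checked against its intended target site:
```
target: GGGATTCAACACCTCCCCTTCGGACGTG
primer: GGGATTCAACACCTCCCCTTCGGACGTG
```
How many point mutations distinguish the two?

0

The two sequences are identical at every position.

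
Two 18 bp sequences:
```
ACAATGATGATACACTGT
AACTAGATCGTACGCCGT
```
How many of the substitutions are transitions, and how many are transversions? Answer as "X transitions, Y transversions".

Mismatches (1-based):
position 2: C→A (pyrimidine→purine, transversion)
position 3: A→C (purine→pyrimidine, transversion)
position 4: A→T (purine→pyrimidine, transversion)
position 5: T→A (pyrimidine→purine, transversion)
position 9: G→C (purine→pyrimidine, transversion)
position 10: A→G (purine→purine, transition)
position 14: A→G (purine→purine, transition)
position 16: T→C (pyrimidine→pyrimidine, transition)

3 transitions, 5 transversions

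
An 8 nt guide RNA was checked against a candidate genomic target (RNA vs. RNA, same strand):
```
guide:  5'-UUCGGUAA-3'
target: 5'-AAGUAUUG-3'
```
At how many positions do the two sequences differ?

7

Comparing position by position, 7 positions differ: 1 (U/A), 2 (U/A), 3 (C/G), 4 (G/U), 5 (G/A), 7 (A/U), 8 (A/G).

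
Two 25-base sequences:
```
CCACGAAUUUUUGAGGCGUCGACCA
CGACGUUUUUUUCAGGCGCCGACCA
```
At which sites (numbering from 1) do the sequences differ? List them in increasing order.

Scanning 1-based: 2: C/G; 6: A/U; 7: A/U; 13: G/C; 19: U/C.

2, 6, 7, 13, 19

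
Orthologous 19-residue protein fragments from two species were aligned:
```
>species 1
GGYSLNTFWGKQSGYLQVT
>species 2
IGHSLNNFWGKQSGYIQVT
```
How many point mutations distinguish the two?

The sequences differ at residues 1, 3, 7, 16 (1-based) — 4 in total.

4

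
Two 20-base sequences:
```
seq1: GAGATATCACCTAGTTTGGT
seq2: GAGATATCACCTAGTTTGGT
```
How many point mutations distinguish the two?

The two sequences are identical at every position.

0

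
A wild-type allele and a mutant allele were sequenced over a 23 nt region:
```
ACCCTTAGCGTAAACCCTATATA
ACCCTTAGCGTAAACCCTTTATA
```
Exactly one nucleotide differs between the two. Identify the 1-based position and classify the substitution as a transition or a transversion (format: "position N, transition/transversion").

position 19, transversion

Position 19 changes A→T. A is a purine and T is a pyrimidine, so this is a transversion.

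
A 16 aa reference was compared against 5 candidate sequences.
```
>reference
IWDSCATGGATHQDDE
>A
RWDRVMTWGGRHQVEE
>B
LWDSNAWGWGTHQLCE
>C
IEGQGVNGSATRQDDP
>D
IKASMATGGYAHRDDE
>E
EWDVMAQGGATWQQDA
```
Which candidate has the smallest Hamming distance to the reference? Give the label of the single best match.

Hamming distances to reference — A: 9; B: 7; C: 9; D: 6; E: 7.
Smallest is D with 6 mismatches.

D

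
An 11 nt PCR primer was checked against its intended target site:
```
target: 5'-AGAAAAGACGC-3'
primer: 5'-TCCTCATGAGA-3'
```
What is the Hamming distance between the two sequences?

Comparing position by position, 9 sites differ: 1 (A/T), 2 (G/C), 3 (A/C), 4 (A/T), 5 (A/C), 7 (G/T), 8 (A/G), 9 (C/A), 11 (C/A).

9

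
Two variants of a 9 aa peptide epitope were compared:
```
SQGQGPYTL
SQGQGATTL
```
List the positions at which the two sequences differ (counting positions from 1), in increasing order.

6, 7

Differences at position 6 (P→A), position 7 (Y→T).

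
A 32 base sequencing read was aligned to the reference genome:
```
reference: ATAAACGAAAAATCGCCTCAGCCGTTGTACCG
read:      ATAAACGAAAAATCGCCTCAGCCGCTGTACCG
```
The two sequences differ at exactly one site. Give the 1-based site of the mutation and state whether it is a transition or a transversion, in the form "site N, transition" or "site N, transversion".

Site 25 changes T→C. T is a pyrimidine and C is a pyrimidine, so this is a transition.

site 25, transition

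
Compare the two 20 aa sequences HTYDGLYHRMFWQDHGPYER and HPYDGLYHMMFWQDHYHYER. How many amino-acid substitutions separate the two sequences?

4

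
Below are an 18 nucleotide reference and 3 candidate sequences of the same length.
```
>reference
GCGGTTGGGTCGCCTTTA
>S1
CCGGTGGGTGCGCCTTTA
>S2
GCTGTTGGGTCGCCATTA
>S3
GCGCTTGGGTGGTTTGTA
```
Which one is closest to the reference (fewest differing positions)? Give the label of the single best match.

Hamming distances to reference — S1: 4; S2: 2; S3: 5.
Smallest is S2 with 2 mismatches.

S2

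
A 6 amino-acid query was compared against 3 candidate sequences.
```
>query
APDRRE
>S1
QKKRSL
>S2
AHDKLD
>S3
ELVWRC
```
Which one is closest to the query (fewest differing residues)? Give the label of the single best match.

S1 differs at 5 residues; S2 differs at 4 residues; S3 differs at 5 residues. The closest is S2.

S2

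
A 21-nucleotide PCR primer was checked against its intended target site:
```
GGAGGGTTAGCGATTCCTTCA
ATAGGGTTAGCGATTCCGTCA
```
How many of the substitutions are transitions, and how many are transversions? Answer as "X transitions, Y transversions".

1 transition, 2 transversions

Mismatches (1-based):
site 1: G→A (purine→purine, transition)
site 2: G→T (purine→pyrimidine, transversion)
site 18: T→G (pyrimidine→purine, transversion)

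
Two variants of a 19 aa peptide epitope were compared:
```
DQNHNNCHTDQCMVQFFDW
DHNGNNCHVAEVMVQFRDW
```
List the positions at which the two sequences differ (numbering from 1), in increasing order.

2, 4, 9, 10, 11, 12, 17

Differences at position 2 (Q→H), position 4 (H→G), position 9 (T→V), position 10 (D→A), position 11 (Q→E), position 12 (C→V), position 17 (F→R).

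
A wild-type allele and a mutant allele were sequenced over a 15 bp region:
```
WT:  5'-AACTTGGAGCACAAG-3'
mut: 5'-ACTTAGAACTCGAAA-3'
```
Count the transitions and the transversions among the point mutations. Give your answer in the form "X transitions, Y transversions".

4 transitions, 5 transversions

Mismatches (1-based):
base 2: A→C (purine→pyrimidine, transversion)
base 3: C→T (pyrimidine→pyrimidine, transition)
base 5: T→A (pyrimidine→purine, transversion)
base 7: G→A (purine→purine, transition)
base 9: G→C (purine→pyrimidine, transversion)
base 10: C→T (pyrimidine→pyrimidine, transition)
base 11: A→C (purine→pyrimidine, transversion)
base 12: C→G (pyrimidine→purine, transversion)
base 15: G→A (purine→purine, transition)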